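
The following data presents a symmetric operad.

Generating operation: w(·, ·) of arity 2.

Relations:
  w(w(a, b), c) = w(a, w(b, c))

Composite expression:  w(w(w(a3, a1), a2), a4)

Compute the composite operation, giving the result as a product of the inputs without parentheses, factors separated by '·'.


Under associativity of w, the answer is the a's in reading order.
w(a3, a1) spells out as a3 · a1
w(w(a3, a1), a2) spells out as a3 · a1 · a2
w(w(w(a3, a1), a2), a4) spells out as a3 · a1 · a2 · a4

a3 · a1 · a2 · a4


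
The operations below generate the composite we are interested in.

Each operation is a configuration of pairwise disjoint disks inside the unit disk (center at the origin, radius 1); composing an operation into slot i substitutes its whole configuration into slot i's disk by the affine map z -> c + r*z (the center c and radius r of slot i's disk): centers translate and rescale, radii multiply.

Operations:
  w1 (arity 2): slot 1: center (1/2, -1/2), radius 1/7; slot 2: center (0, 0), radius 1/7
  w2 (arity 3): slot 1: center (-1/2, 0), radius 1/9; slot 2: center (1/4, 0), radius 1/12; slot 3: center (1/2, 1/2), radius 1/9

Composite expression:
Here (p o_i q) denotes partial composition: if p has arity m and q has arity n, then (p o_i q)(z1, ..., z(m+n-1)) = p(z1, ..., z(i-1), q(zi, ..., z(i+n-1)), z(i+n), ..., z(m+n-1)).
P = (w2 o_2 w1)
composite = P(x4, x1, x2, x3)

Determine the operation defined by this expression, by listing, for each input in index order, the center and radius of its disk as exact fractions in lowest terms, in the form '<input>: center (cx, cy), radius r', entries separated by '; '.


x1: center (7/24, -1/24), radius 1/84; x2: center (1/4, 0), radius 1/84; x3: center (1/2, 1/2), radius 1/9; x4: center (-1/2, 0), radius 1/9

Below w2, radii multiply path by path; the x-disk centers shift.
input x4: applying the 1 nested substitution gives center (-1/2, 0), radius 1/9
input x1: applying the 2 nested substitutions gives center (7/24, -1/24), radius 1/84
input x2: applying the 2 nested substitutions gives center (1/4, 0), radius 1/84
input x3: applying the 1 nested substitution gives center (1/2, 1/2), radius 1/9


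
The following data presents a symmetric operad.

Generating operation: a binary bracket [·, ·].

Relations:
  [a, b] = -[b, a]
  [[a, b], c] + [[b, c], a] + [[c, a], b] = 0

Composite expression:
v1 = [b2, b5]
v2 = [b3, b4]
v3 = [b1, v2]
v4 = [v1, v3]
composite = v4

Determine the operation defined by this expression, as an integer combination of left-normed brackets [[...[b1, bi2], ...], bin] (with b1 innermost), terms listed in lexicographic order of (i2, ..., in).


A multilinear Lie element is pinned by b1-initial words (b1 innermost).
Composite bracket: [[b2, b5], [b1, [b3, b4]]]
The bracket unfolds into 16 signed words via [a, b] = ab - ba (2^4 = 16).
Only words starting with b1 matter:
  the word b1b3b4b2b5 carries sign -1 and contributes -[[[[b1, b3], b4], b2], b5]
  the word b1b3b4b5b2 carries sign +1 and contributes +[[[[b1, b3], b4], b5], b2]
  the word b1b4b3b2b5 carries sign +1 and contributes +[[[[b1, b4], b3], b2], b5]
  the word b1b4b3b5b2 carries sign -1 and contributes -[[[[b1, b4], b3], b5], b2]

-[[[[b1, b3], b4], b2], b5] + [[[[b1, b3], b4], b5], b2] + [[[[b1, b4], b3], b2], b5] - [[[[b1, b4], b3], b5], b2]


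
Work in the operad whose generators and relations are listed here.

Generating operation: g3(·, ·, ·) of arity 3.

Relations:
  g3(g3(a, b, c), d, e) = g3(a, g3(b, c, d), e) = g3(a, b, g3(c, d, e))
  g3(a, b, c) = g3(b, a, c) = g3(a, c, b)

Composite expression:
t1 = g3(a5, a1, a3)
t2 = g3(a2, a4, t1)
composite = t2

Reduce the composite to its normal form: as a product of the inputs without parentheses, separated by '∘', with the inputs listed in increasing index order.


a1 ∘ a2 ∘ a3 ∘ a4 ∘ a5

Shape and order are irrelevant to g3; the a-input set decides.
g3(a5, a1, a3) linearizes to a5 ∘ a1 ∘ a3
g3(a2, a4, g3(a5, a1, a3)) linearizes to a2 ∘ a4 ∘ a5 ∘ a1 ∘ a3
sorting the factors by input index: a1 ∘ a2 ∘ a3 ∘ a4 ∘ a5


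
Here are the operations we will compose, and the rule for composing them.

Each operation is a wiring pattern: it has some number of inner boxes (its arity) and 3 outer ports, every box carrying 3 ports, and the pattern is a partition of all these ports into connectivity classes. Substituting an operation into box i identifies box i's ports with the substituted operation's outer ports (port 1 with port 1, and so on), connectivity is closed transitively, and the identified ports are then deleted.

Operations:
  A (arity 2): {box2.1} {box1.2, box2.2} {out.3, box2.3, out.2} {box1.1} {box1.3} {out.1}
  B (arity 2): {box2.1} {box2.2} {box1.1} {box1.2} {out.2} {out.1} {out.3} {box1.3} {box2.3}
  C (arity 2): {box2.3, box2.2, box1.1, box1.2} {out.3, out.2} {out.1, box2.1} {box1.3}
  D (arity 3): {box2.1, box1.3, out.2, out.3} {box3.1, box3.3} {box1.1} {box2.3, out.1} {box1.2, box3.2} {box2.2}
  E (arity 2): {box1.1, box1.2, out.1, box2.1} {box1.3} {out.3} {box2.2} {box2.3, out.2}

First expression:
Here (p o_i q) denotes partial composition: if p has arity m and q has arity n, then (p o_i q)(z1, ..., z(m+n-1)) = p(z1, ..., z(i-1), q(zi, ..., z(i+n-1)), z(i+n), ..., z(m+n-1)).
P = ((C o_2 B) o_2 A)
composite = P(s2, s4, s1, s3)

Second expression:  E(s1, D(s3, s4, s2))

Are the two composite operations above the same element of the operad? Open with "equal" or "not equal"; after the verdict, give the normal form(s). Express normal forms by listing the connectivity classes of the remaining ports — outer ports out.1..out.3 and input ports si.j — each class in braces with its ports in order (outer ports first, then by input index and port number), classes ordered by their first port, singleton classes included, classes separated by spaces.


Normal form of the first expression: {out.1} {out.2, out.3} {s1.1} {s1.2, s4.2} {s1.3} {s2.1, s2.2} {s2.3} {s3.1} {s3.2} {s3.3} {s4.1} {s4.3}
Normal form of the second expression: {out.1, s1.1, s1.2, s4.3} {out.2, s3.3, s4.1} {out.3} {s1.3} {s2.1, s2.3} {s2.2, s3.2} {s3.1} {s4.2}
The normal forms differ: not equal.

not equal: they reduce to {out.1} {out.2, out.3} {s1.1} {s1.2, s4.2} {s1.3} {s2.1, s2.2} {s2.3} {s3.1} {s3.2} {s3.3} {s4.1} {s4.3} and {out.1, s1.1, s1.2, s4.3} {out.2, s3.3, s4.1} {out.3} {s1.3} {s2.1, s2.3} {s2.2, s3.2} {s3.1} {s4.2}


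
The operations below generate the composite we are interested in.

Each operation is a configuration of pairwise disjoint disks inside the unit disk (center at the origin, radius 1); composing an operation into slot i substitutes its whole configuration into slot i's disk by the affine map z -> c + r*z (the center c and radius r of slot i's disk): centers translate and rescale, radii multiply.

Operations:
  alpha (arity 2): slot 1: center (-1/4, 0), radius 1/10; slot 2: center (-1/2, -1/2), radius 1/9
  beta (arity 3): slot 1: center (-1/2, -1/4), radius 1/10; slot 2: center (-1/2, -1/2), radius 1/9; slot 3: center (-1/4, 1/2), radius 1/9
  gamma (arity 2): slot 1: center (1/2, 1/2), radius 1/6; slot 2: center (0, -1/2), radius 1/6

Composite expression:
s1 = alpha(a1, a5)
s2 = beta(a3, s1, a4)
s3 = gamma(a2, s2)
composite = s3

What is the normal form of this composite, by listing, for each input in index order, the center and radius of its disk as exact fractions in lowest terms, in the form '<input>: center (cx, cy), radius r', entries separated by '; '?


a1: center (-19/216, -7/12), radius 1/540; a2: center (1/2, 1/2), radius 1/6; a3: center (-1/12, -13/24), radius 1/60; a4: center (-1/24, -5/12), radius 1/54; a5: center (-5/54, -16/27), radius 1/486

Affine substitution under gamma: radii multiply and a-centers shift.
input a2: composing its 1 substitution step yields center (1/2, 1/2), radius 1/6
input a3: composing its 2 substitution steps yields center (-1/12, -13/24), radius 1/60
input a1: composing its 3 substitution steps yields center (-19/216, -7/12), radius 1/540
input a5: composing its 3 substitution steps yields center (-5/54, -16/27), radius 1/486
input a4: composing its 2 substitution steps yields center (-1/24, -5/12), radius 1/54


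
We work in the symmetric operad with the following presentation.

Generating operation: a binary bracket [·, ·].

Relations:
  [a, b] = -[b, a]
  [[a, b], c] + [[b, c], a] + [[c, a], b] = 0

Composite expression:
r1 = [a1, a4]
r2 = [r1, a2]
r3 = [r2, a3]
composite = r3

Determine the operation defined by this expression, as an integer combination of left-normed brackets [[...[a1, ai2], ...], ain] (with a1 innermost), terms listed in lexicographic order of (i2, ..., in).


[[[a1, a4], a2], a3]

A multilinear Lie element is pinned by a1-initial words (a1 innermost).
Composite bracket: [[[a1, a4], a2], a3]
Expanding via [a, b] = ab - ba: 8 signed words (2^3 = 8).
Words beginning with a1 determine it all:
  sign of a1a4a2a3 is +1, so it contributes +[[[a1, a4], a2], a3]


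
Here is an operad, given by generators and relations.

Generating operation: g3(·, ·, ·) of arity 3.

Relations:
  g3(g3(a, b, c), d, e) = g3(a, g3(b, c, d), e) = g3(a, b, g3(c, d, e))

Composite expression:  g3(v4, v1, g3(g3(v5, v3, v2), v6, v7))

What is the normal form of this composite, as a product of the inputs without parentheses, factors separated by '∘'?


v4 ∘ v1 ∘ v5 ∘ v3 ∘ v2 ∘ v6 ∘ v7

All parenthesizations of g3 agree; list the v-inputs left to right.
g3(v5, v3, v2) spells out as v5 ∘ v3 ∘ v2
g3(g3(v5, v3, v2), v6, v7) spells out as v5 ∘ v3 ∘ v2 ∘ v6 ∘ v7
g3(v4, v1, g3(g3(v5, v3, v2), v6, v7)) spells out as v4 ∘ v1 ∘ v5 ∘ v3 ∘ v2 ∘ v6 ∘ v7


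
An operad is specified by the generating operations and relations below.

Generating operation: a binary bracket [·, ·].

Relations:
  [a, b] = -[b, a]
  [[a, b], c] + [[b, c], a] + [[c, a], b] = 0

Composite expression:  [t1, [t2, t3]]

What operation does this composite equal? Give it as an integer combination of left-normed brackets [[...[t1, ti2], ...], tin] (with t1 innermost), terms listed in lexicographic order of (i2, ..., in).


[[t1, t2], t3] - [[t1, t3], t2]

Skip Jacobi rewriting: expand, keep t1-initial words, read off terms.
Composite bracket: [t1, [t2, t3]]
Each bracket splits as ab - ba, giving 4 signed words (2^2 = 4).
The t1-initial words carry the normal form:
  sign of t1t2t3 is +1, so it contributes +[[t1, t2], t3]
  sign of t1t3t2 is -1, so it contributes -[[t1, t3], t2]


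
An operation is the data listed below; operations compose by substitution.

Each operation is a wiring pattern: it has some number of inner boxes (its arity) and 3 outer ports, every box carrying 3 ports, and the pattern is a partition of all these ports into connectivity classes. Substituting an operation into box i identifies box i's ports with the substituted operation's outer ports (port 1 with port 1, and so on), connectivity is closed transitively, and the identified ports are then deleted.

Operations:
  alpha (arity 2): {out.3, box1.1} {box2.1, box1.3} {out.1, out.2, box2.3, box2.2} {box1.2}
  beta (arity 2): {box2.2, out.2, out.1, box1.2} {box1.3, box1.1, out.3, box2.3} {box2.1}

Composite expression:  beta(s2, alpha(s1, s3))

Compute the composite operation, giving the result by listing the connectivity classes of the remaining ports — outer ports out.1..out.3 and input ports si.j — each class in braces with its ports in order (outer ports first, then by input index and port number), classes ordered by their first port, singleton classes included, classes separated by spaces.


Substituting into beta glues patterns; closure does the rest.
stage alpha: inputs (s1, s3), connectivity {out.1, out.2, s3.2, s3.3} {out.3, s1.1} {s1.2} {s1.3, s3.1}, out.j its boundary
stage beta: inputs (s2, s1, s3), connectivity {out.1, out.2, s2.2, s3.2, s3.3} {out.3, s1.1, s2.1, s2.3} {s1.2} {s1.3, s3.1}, out.j its boundary

{out.1, out.2, s2.2, s3.2, s3.3} {out.3, s1.1, s2.1, s2.3} {s1.2} {s1.3, s3.1}


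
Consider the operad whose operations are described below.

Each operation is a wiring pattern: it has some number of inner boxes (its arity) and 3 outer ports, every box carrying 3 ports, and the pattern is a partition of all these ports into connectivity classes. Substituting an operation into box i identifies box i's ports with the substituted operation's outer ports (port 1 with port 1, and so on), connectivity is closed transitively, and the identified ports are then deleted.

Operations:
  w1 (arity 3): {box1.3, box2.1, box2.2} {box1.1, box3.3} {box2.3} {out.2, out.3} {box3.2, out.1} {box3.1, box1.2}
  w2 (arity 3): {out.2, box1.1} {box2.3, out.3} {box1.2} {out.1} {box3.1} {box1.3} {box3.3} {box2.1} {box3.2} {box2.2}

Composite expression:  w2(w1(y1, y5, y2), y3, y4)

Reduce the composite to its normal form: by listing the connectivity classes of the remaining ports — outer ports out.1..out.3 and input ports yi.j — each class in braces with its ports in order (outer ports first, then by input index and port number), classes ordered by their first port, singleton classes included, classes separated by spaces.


Reachability decides: close wires over w2-identified ports.
w1 over (y1, y5, y2) gives {out.1, y2.2} {out.2, out.3} {y1.1, y2.3} {y1.2, y2.1} {y1.3, y5.1, y5.2} {y5.3}, out.j being that stage's outer ports
w2 over (y1, y5, y2, y3, y4) gives {out.1} {out.2, y2.2} {out.3, y3.3} {y1.1, y2.3} {y1.2, y2.1} {y1.3, y5.1, y5.2} {y3.1} {y3.2} {y4.1} {y4.2} {y4.3} {y5.3}, out.j being that stage's outer ports

{out.1} {out.2, y2.2} {out.3, y3.3} {y1.1, y2.3} {y1.2, y2.1} {y1.3, y5.1, y5.2} {y3.1} {y3.2} {y4.1} {y4.2} {y4.3} {y5.3}


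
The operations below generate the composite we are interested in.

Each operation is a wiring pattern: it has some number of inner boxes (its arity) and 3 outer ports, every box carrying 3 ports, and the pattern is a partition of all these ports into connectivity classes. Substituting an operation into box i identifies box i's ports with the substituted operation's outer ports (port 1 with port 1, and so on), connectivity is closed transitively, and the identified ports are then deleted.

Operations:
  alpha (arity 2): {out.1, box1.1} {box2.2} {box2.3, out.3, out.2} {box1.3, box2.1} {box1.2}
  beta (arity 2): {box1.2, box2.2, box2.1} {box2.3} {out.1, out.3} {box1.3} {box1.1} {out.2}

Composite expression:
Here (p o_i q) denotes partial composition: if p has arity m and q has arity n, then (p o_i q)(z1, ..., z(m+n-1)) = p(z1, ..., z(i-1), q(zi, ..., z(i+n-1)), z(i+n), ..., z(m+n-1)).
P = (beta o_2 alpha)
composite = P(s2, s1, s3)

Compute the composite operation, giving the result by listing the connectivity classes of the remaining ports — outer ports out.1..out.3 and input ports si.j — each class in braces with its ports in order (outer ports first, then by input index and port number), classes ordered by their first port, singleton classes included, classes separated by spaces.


{out.1, out.3} {out.2} {s1.1, s2.2, s3.3} {s1.2} {s1.3, s3.1} {s2.1} {s2.3} {s3.2}

After gluing at beta, chains via deleted ports link the s-ports.
composing alpha on (s1, s3), with out.j its own outer ports: {out.1, s1.1} {out.2, out.3, s3.3} {s1.2} {s1.3, s3.1} {s3.2}
composing beta on (s2, s1, s3), with out.j its own outer ports: {out.1, out.3} {out.2} {s1.1, s2.2, s3.3} {s1.2} {s1.3, s3.1} {s2.1} {s2.3} {s3.2}


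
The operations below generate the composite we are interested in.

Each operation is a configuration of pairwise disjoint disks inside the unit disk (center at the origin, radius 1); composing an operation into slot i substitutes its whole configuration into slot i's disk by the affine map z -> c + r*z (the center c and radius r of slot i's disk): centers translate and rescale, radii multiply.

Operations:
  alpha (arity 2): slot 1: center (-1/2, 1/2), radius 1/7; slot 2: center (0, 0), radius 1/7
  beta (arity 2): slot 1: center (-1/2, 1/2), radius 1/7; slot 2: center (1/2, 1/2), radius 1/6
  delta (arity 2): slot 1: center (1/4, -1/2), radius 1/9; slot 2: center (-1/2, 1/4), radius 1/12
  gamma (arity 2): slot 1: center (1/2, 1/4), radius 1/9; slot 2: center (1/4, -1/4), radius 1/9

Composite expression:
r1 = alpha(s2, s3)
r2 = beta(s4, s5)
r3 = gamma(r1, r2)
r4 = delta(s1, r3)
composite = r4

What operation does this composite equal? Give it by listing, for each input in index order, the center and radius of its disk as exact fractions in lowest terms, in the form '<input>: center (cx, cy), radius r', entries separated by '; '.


s1: center (1/4, -1/2), radius 1/9; s2: center (-25/54, 119/432), radius 1/756; s3: center (-11/24, 13/48), radius 1/756; s4: center (-209/432, 101/432), radius 1/756; s5: center (-205/432, 101/432), radius 1/648

Each s-disk chains the slot maps above it in delta; radii multiply.
s1: after 1 affine step, its disk has center (1/4, -1/2), radius 1/9
s2: after 3 affine steps, its disk has center (-25/54, 119/432), radius 1/756
s3: after 3 affine steps, its disk has center (-11/24, 13/48), radius 1/756
s4: after 3 affine steps, its disk has center (-209/432, 101/432), radius 1/756
s5: after 3 affine steps, its disk has center (-205/432, 101/432), radius 1/648


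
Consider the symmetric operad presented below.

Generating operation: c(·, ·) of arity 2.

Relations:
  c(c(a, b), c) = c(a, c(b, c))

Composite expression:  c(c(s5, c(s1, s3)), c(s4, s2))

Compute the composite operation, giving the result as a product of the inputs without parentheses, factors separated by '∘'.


s5 ∘ s1 ∘ s3 ∘ s4 ∘ s2

Every regrouping of c is equal, so read the s-inputs in written order.
c(s1, s3) reduces to s1 ∘ s3
c(s5, c(s1, s3)) reduces to s5 ∘ s1 ∘ s3
c(s4, s2) reduces to s4 ∘ s2
c(c(s5, c(s1, s3)), c(s4, s2)) reduces to s5 ∘ s1 ∘ s3 ∘ s4 ∘ s2


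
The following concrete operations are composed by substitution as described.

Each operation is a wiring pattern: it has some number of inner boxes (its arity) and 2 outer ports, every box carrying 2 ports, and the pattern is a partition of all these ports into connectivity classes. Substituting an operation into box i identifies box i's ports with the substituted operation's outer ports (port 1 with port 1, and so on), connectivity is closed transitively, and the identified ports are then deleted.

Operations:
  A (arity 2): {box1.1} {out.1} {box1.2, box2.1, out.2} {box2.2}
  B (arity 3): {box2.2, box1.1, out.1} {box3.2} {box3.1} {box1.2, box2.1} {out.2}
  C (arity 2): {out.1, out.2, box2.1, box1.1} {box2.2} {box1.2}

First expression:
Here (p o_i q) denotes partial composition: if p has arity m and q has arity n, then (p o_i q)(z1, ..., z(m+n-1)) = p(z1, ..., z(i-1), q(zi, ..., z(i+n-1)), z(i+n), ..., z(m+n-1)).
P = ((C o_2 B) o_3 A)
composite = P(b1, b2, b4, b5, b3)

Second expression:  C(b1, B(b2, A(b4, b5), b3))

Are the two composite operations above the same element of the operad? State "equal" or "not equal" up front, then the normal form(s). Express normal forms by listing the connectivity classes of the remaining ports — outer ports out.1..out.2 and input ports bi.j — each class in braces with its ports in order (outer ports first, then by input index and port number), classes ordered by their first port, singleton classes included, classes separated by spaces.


equal; both compose to {out.1, out.2, b1.1, b2.1, b4.2, b5.1} {b1.2} {b2.2} {b3.1} {b3.2} {b4.1} {b5.2}

In normal form, the first expression is {out.1, out.2, b1.1, b2.1, b4.2, b5.1} {b1.2} {b2.2} {b3.1} {b3.2} {b4.1} {b5.2}
In normal form, the second expression is {out.1, out.2, b1.1, b2.1, b4.2, b5.1} {b1.2} {b2.2} {b3.1} {b3.2} {b4.1} {b5.2}
Same normal form: equal.


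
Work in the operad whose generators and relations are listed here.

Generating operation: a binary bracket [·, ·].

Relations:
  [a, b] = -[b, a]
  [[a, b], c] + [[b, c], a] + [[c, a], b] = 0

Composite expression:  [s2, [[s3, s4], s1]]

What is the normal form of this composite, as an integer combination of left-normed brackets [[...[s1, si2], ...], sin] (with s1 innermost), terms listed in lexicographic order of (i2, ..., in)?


[[[s1, s3], s4], s2] - [[[s1, s4], s3], s2]

Left-normed coefficients sit on the s1-initial expansion words.
Composite bracket: [s2, [[s3, s4], s1]]
Each bracket splits as ab - ba, giving 8 signed words (2^3 = 8).
Words beginning with s1 determine it all:
  sign of s1s3s4s2 is +1, so it contributes +[[[s1, s3], s4], s2]
  sign of s1s4s3s2 is -1, so it contributes -[[[s1, s4], s3], s2]


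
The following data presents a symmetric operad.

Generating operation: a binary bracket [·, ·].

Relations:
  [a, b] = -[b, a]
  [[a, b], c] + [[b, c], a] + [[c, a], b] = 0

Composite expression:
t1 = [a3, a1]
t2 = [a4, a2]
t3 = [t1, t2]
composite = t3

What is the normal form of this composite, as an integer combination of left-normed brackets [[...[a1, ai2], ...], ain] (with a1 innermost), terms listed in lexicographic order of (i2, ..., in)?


[[[a1, a3], a2], a4] - [[[a1, a3], a4], a2]

A multilinear Lie element is pinned by a1-initial words (a1 innermost).
Composite bracket: [[a3, a1], [a4, a2]]
Expanding via [a, b] = ab - ba: 8 signed words (2^3 = 8).
Coefficients come from the a1-initial words:
  a1a3a2a4 (sign +1) contributes +[[[a1, a3], a2], a4]
  a1a3a4a2 (sign -1) contributes -[[[a1, a3], a4], a2]


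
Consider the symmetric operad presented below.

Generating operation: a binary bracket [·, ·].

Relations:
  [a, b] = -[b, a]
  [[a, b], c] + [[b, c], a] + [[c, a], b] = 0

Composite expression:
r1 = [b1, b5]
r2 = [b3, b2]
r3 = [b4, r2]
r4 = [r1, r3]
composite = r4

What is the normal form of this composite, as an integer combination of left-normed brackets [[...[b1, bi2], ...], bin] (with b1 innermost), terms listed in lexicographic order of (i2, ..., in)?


Expand each bracket as ab - ba; the b1-initial words give the coefficients.
Composite bracket: [[b1, b5], [b4, [b3, b2]]]
Full expansion: 16 signed words from ab - ba (2^4 = 16).
Words beginning with b1 determine it all:
  b1b5b2b3b4 (sign +1) contributes +[[[[b1, b5], b2], b3], b4]
  b1b5b3b2b4 (sign -1) contributes -[[[[b1, b5], b3], b2], b4]
  b1b5b4b2b3 (sign -1) contributes -[[[[b1, b5], b4], b2], b3]
  b1b5b4b3b2 (sign +1) contributes +[[[[b1, b5], b4], b3], b2]

[[[[b1, b5], b2], b3], b4] - [[[[b1, b5], b3], b2], b4] - [[[[b1, b5], b4], b2], b3] + [[[[b1, b5], b4], b3], b2]


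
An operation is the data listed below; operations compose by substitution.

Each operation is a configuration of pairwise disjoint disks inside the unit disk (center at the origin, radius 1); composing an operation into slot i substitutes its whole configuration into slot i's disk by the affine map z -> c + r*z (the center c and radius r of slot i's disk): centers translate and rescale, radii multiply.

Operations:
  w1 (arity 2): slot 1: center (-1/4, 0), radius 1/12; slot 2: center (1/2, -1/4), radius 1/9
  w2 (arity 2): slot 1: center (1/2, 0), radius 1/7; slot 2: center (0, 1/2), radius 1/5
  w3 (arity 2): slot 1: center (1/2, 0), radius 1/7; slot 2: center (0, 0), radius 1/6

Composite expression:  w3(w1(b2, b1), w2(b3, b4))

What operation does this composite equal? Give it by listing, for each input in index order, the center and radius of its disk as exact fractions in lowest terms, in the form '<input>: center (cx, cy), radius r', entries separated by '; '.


b1: center (4/7, -1/28), radius 1/63; b2: center (13/28, 0), radius 1/84; b3: center (1/12, 0), radius 1/42; b4: center (0, 1/12), radius 1/30


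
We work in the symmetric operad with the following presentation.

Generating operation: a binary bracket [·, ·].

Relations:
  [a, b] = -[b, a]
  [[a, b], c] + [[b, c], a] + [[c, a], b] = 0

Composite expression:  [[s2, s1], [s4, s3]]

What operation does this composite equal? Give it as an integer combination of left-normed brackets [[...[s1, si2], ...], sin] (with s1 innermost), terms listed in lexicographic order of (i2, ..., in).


A multilinear Lie element is pinned by s1-initial words (s1 innermost).
Composite bracket: [[s2, s1], [s4, s3]]
Applying ab - ba throughout gives 8 signed words (2^3 = 8).
Keep just the words that open with s1:
  s1s2s3s4 appears with sign +1, giving the term +[[[s1, s2], s3], s4]
  s1s2s4s3 appears with sign -1, giving the term -[[[s1, s2], s4], s3]

[[[s1, s2], s3], s4] - [[[s1, s2], s4], s3]


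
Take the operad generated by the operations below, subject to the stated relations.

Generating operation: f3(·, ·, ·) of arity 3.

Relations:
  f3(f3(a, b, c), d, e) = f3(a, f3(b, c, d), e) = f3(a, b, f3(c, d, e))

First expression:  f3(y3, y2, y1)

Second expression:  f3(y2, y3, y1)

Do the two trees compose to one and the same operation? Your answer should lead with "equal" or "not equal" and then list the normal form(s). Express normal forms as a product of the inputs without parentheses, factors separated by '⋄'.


not equal: they reduce to y3 ⋄ y2 ⋄ y1 and y2 ⋄ y3 ⋄ y1

Reducing the first expression gives y3 ⋄ y2 ⋄ y1
Reducing the second expression gives y2 ⋄ y3 ⋄ y1
Different reductions; not equal.


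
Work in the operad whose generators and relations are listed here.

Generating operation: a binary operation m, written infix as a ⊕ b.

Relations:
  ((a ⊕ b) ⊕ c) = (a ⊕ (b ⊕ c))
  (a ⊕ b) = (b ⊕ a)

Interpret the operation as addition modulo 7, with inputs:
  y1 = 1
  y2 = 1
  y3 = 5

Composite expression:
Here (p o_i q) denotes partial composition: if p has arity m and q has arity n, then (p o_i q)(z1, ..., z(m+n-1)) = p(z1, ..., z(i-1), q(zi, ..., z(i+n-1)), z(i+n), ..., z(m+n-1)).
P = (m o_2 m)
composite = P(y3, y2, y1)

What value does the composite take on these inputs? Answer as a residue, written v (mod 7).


0 (mod 7)

(y2 ⊕ y1) = 2
(y3 ⊕ (y2 ⊕ y1)) = 0


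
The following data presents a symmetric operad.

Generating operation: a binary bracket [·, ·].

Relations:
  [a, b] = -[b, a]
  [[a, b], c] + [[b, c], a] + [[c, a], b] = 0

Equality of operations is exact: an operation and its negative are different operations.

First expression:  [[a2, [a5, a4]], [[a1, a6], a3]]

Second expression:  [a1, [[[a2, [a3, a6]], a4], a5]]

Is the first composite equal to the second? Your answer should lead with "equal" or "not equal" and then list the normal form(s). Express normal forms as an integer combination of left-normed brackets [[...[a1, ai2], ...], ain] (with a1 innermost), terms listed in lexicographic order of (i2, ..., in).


not equal: they reduce to [[[[[a1, a6], a3], a2], a4], a5] - [[[[[a1, a6], a3], a2], a5], a4] - [[[[[a1, a6], a3], a4], a5], a2] + [[[[[a1, a6], a3], a5], a4], a2] and [[[[[a1, a2], a3], a6], a4], a5] - [[[[[a1, a2], a6], a3], a4], a5] - [[[[[a1, a3], a6], a2], a4], a5] - [[[[[a1, a4], a2], a3], a6], a5] + [[[[[a1, a4], a2], a6], a3], a5] + [[[[[a1, a4], a3], a6], a2], a5] - [[[[[a1, a4], a6], a3], a2], a5] - [[[[[a1, a5], a2], a3], a6], a4] + [[[[[a1, a5], a2], a6], a3], a4] + [[[[[a1, a5], a3], a6], a2], a4] + [[[[[a1, a5], a4], a2], a3], a6] - [[[[[a1, a5], a4], a2], a6], a3] - [[[[[a1, a5], a4], a3], a6], a2] + [[[[[a1, a5], a4], a6], a3], a2] - [[[[[a1, a5], a6], a3], a2], a4] + [[[[[a1, a6], a3], a2], a4], a5]

Normal form of the first expression: [[[[[a1, a6], a3], a2], a4], a5] - [[[[[a1, a6], a3], a2], a5], a4] - [[[[[a1, a6], a3], a4], a5], a2] + [[[[[a1, a6], a3], a5], a4], a2]
Normal form of the second expression: [[[[[a1, a2], a3], a6], a4], a5] - [[[[[a1, a2], a6], a3], a4], a5] - [[[[[a1, a3], a6], a2], a4], a5] - [[[[[a1, a4], a2], a3], a6], a5] + [[[[[a1, a4], a2], a6], a3], a5] + [[[[[a1, a4], a3], a6], a2], a5] - [[[[[a1, a4], a6], a3], a2], a5] - [[[[[a1, a5], a2], a3], a6], a4] + [[[[[a1, a5], a2], a6], a3], a4] + [[[[[a1, a5], a3], a6], a2], a4] + [[[[[a1, a5], a4], a2], a3], a6] - [[[[[a1, a5], a4], a2], a6], a3] - [[[[[a1, a5], a4], a3], a6], a2] + [[[[[a1, a5], a4], a6], a3], a2] - [[[[[a1, a5], a6], a3], a2], a4] + [[[[[a1, a6], a3], a2], a4], a5]
The forms do not match — not equal.


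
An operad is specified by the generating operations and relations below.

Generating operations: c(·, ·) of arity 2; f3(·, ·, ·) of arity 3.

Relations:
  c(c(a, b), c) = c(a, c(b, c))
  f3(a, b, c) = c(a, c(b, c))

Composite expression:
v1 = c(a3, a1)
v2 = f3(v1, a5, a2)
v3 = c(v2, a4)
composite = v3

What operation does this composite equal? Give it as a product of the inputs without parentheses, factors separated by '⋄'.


a3 ⋄ a1 ⋄ a5 ⋄ a2 ⋄ a4

Under associativity of c, the answer is the a's in reading order.
c(a3, a1) flattens to a3 ⋄ a1
f3(c(a3, a1), a5, a2) flattens to a3 ⋄ a1 ⋄ a5 ⋄ a2
c(f3(c(a3, a1), a5, a2), a4) flattens to a3 ⋄ a1 ⋄ a5 ⋄ a2 ⋄ a4


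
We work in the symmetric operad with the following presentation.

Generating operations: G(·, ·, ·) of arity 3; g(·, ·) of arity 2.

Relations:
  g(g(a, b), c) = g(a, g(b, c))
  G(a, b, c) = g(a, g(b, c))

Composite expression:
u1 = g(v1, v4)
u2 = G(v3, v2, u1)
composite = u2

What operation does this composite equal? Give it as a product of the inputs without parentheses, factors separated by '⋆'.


v3 ⋆ v2 ⋆ v1 ⋆ v4

Under associativity of G, the answer is the v's in reading order.
g(v1, v4) collapses to v1 ⋆ v4
G(v3, v2, g(v1, v4)) collapses to v3 ⋆ v2 ⋆ v1 ⋆ v4


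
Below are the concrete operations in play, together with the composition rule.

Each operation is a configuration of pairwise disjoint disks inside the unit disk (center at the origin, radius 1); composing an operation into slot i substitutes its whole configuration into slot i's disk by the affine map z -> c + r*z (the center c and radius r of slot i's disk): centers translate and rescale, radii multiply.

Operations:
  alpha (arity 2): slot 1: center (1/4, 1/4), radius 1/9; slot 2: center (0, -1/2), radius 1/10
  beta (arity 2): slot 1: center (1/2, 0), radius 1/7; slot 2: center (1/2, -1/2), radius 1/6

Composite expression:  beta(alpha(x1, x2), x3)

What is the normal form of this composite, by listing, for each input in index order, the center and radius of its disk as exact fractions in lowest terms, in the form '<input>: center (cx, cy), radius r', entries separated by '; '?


x1: center (15/28, 1/28), radius 1/63; x2: center (1/2, -1/14), radius 1/70; x3: center (1/2, -1/2), radius 1/6


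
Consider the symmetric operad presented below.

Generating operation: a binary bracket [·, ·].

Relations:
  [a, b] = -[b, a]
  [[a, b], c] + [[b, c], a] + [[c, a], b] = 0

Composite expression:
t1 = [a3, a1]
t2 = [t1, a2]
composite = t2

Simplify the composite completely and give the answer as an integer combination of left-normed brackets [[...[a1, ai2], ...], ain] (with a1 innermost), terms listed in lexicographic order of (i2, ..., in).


-[[a1, a3], a2]

Antisymmetry and Jacobi reduce to a1-anchored left-normed brackets.
Composite bracket: [[a3, a1], a2]
Full expansion: 4 signed words from ab - ba (2^2 = 4).
The a1-initial words carry the normal form:
  sign of a1a3a2 is -1, so it contributes -[[a1, a3], a2]


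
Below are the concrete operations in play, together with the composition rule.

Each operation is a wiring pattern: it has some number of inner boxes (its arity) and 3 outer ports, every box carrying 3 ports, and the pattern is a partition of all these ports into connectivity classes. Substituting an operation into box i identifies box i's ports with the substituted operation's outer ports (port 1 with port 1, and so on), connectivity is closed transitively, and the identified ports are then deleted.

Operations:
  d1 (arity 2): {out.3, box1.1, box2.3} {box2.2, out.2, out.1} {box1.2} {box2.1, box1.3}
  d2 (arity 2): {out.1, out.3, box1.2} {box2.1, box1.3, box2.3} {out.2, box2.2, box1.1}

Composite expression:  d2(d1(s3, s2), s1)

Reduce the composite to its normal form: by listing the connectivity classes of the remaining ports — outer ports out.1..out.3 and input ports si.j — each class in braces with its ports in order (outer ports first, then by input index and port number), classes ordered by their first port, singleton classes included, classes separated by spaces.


{out.1, out.2, out.3, s1.2, s2.2} {s1.1, s1.3, s2.3, s3.1} {s2.1, s3.3} {s3.2}

Connectivity passes through glued d2-boundaries; trace each wire chain.
after d1, the pattern on (s3, s2) reads {out.1, out.2, s2.2} {out.3, s2.3, s3.1} {s2.1, s3.3} {s3.2} (out.j = its outer ports)
after d2, the pattern on (s3, s2, s1) reads {out.1, out.2, out.3, s1.2, s2.2} {s1.1, s1.3, s2.3, s3.1} {s2.1, s3.3} {s3.2} (out.j = its outer ports)


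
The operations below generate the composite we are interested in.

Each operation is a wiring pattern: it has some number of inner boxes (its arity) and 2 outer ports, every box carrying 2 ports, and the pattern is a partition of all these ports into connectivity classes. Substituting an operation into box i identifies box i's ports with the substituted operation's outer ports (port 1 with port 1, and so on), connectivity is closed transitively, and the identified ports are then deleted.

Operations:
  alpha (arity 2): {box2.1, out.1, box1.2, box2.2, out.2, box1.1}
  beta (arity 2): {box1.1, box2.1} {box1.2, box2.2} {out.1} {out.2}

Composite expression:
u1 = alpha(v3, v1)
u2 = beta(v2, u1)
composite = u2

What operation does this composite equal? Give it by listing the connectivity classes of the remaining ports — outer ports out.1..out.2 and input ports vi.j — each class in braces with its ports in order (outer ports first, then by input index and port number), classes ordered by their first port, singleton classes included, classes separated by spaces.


{out.1} {out.2} {v1.1, v1.2, v2.1, v2.2, v3.1, v3.2}

Connectivity passes through glued beta-boundaries; trace each wire chain.
through alpha, on inputs (v3, v1): {out.1, out.2, v1.1, v1.2, v3.1, v3.2} (out.j = stage outer ports)
through beta, on inputs (v2, v3, v1): {out.1} {out.2} {v1.1, v1.2, v2.1, v2.2, v3.1, v3.2} (out.j = stage outer ports)


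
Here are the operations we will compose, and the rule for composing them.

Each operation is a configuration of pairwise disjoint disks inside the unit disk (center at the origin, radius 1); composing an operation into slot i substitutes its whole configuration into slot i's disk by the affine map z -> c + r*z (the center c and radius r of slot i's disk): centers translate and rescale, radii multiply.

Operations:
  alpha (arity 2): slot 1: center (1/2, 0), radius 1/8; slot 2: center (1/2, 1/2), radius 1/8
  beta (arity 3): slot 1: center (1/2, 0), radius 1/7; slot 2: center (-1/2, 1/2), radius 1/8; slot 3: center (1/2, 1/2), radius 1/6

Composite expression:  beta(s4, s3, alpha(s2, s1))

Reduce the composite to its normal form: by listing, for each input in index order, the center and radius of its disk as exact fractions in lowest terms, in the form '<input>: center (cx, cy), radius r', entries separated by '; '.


Nesting under beta composes maps z -> c + r*z down each s-path.
s4 passes through 1 substitution, ending at center (1/2, 0), radius 1/7
s3 passes through 1 substitution, ending at center (-1/2, 1/2), radius 1/8
s2 passes through 2 substitutions, ending at center (7/12, 1/2), radius 1/48
s1 passes through 2 substitutions, ending at center (7/12, 7/12), radius 1/48

s1: center (7/12, 7/12), radius 1/48; s2: center (7/12, 1/2), radius 1/48; s3: center (-1/2, 1/2), radius 1/8; s4: center (1/2, 0), radius 1/7


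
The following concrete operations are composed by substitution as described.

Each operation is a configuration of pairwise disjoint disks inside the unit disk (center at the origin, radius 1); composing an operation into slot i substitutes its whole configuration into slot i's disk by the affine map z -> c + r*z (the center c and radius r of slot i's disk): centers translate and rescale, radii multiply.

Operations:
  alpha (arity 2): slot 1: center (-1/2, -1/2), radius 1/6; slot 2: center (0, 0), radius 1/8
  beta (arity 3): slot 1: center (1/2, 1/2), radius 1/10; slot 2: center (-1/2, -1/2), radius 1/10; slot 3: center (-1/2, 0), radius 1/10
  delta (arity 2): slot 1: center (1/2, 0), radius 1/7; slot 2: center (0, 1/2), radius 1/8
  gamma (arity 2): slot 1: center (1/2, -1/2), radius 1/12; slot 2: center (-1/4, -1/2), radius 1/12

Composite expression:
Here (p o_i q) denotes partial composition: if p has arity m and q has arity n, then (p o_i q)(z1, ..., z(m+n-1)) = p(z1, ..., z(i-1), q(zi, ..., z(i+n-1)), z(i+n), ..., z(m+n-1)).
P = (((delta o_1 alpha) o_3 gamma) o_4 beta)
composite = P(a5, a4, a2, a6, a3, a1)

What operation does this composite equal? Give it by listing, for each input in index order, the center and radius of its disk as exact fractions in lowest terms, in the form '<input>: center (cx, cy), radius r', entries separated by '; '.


Each a-disk chains the slot maps above it in delta; radii multiply.
for a5, the 2-step affine chain lands on center (3/7, -1/14), radius 1/42
for a4, the 2-step affine chain lands on center (1/2, 0), radius 1/56
for a2, the 2-step affine chain lands on center (1/16, 7/16), radius 1/96
for a6, the 3-step affine chain lands on center (-5/192, 85/192), radius 1/960
for a3, the 3-step affine chain lands on center (-7/192, 83/192), radius 1/960
for a1, the 3-step affine chain lands on center (-7/192, 7/16), radius 1/960

a1: center (-7/192, 7/16), radius 1/960; a2: center (1/16, 7/16), radius 1/96; a3: center (-7/192, 83/192), radius 1/960; a4: center (1/2, 0), radius 1/56; a5: center (3/7, -1/14), radius 1/42; a6: center (-5/192, 85/192), radius 1/960


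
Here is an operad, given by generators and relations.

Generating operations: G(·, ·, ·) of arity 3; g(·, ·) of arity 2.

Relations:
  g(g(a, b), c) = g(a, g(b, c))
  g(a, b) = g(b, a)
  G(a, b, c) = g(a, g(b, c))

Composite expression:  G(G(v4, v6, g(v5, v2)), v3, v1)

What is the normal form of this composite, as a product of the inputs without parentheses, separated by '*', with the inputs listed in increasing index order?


v1 * v2 * v3 * v4 * v5 * v6

Reordering under G is free, so list the v-inputs canonically.
g(v5, v2) collapses to v5 * v2
G(v4, v6, g(v5, v2)) collapses to v4 * v6 * v5 * v2
G(G(v4, v6, g(v5, v2)), v3, v1) collapses to v4 * v6 * v5 * v2 * v3 * v1
sorting the factors by input index: v1 * v2 * v3 * v4 * v5 * v6


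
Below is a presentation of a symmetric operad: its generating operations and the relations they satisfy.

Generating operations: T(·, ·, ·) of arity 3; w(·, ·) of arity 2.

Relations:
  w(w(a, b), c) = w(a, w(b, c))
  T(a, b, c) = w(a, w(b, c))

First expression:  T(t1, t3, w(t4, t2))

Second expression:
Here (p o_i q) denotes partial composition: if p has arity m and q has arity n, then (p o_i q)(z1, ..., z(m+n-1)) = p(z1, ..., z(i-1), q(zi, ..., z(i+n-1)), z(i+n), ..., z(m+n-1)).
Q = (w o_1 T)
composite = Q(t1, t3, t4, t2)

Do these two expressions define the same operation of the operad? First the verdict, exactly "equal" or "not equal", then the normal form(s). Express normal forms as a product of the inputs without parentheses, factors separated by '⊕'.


equal — both sides give t1 ⊕ t3 ⊕ t4 ⊕ t2

Reducing the first expression gives t1 ⊕ t3 ⊕ t4 ⊕ t2
Reducing the second expression gives t1 ⊕ t3 ⊕ t4 ⊕ t2
Identical normal forms: equal.


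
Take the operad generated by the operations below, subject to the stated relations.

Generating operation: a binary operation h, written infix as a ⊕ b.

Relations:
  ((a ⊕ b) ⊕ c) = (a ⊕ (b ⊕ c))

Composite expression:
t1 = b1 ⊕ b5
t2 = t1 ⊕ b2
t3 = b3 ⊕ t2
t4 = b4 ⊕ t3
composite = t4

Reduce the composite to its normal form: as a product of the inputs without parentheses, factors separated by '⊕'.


b4 ⊕ b3 ⊕ b1 ⊕ b5 ⊕ b2


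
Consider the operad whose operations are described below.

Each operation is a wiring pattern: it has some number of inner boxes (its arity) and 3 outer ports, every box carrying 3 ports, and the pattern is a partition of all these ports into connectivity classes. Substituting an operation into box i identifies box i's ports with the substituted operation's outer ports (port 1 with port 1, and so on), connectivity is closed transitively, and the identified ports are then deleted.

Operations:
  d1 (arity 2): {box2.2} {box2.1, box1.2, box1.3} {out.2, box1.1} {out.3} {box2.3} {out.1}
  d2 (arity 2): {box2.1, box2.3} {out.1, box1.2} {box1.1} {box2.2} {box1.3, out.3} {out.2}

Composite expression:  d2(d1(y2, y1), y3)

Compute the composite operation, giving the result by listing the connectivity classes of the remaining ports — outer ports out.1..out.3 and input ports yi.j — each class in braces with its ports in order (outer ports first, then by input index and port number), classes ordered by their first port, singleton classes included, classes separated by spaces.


Two ports join when wires chain via d2-identified ports.
after d1, the pattern on (y2, y1) reads {out.1} {out.2, y2.1} {out.3} {y1.1, y2.2, y2.3} {y1.2} {y1.3} (out.j = its outer ports)
after d2, the pattern on (y2, y1, y3) reads {out.1, y2.1} {out.2} {out.3} {y1.1, y2.2, y2.3} {y1.2} {y1.3} {y3.1, y3.3} {y3.2} (out.j = its outer ports)

{out.1, y2.1} {out.2} {out.3} {y1.1, y2.2, y2.3} {y1.2} {y1.3} {y3.1, y3.3} {y3.2}
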